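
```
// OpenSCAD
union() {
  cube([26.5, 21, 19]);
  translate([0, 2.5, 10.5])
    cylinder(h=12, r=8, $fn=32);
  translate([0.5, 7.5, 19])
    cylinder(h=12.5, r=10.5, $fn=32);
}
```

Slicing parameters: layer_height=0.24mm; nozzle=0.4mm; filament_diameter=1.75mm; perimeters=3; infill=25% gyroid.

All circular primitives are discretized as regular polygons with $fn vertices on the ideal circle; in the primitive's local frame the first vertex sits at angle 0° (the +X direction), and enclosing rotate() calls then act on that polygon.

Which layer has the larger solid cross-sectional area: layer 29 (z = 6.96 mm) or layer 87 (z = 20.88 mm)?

layer 29 (z = 6.96 mm)

Layer 29 (z = 6.96): the cube is present — its section is the full 26.5×21 rectangle (area 556.50 mm²); the cylinder at (0, 2.5) is not intersected at this z (z outside [10.5, 22.5]); the cylinder at (0.5, 7.5) does not reach this height (z outside [19, 31.5]); Merging all regions: only the 26.5×21 cube is present, so the union is just that shape — area = 556.50 mm². So its area = 556.50 mm². Layer 87 (z = 20.88): the cube does not reach this height (z outside [0, 19]); the r=8 cylinder at (0, 2.5) contributes a regular 32-gon of circumradius 8 (area = (32/2)·8.000²·sin(360°/32) = 199.77 mm²); the r=10.5 cylinder at (0.5, 7.5) gives a regular 32-gon of circumradius 10.5 (constant along its height) (area = (32/2)·10.500²·sin(360°/32) = 344.14 mm²); Combining (union): the regions partially overlap — summed areas 543.91 mm² minus the doubly-counted overlap 168.39 mm² gives 375.53 mm² — area = 375.53 mm². So its area = 375.53 mm². Layer 29 is larger (556.50 vs 375.53 mm²).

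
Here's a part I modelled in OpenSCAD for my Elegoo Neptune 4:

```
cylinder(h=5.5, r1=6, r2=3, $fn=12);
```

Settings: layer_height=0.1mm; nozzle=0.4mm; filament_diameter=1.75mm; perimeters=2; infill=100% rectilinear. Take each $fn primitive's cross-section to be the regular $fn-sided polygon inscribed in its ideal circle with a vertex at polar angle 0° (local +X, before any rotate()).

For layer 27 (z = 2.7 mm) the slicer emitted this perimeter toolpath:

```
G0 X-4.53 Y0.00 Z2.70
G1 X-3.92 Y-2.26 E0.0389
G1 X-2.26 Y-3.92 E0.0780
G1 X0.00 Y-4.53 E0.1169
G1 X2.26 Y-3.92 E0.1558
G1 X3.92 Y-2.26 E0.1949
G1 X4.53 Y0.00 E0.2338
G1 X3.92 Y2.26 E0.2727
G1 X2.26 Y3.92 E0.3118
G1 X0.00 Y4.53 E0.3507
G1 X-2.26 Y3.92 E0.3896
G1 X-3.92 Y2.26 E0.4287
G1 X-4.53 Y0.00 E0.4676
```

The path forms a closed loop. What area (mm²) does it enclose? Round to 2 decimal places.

61.47 mm²

Apply the shoelace formula to the sequence of (X, Y) vertices; enclosed area = 61.47 mm².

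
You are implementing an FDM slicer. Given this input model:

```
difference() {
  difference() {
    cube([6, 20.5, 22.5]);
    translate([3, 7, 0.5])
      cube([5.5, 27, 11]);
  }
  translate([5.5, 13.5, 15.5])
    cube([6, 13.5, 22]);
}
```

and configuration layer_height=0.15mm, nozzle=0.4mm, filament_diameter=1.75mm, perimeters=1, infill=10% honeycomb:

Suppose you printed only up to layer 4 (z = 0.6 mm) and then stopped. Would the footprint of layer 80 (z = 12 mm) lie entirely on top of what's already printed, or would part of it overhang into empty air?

Compare the two slices. At z = 0.6: the 6×20.5 cube contributes its full rectangle (area 123.00 mm²); the cube at (3, 7) is present — its section is the full 5.5×27 rectangle (area 148.50 mm²); After the difference (first − rest): starting from the 6×20.5 cube (123.00 mm²), the 5.5×27 cube at (3, 7) partially overlaps it — only the 40.50 mm² overlap (of its 148.50 mm²) is removed, clipping the outline — area = 82.50 mm²; the cube at (5.5, 13.5) is not intersected at this z (z outside [15.5, 37.5]); After the difference (first − rest): none of the subtracted shapes is present at this height, so that combined region is unchanged — area = 82.50 mm². At z = 12: the 6×20.5 cube contributes its full rectangle (area 123.00 mm²); the cube at (3, 7) does not reach this height (z outside [0.5, 11.5]); Subtracting the remaining from the first: none of the subtracted shapes is present at this height, so the 6×20.5 cube is unchanged — area = 123.00 mm²; the cube at (5.5, 13.5) is not intersected at this z (z outside [15.5, 37.5]); After the difference (first − rest): none of the subtracted shapes is present at this height, so that combined region is unchanged — area = 123.00 mm². Checking containment: at z = 12 the cross-section extends beyond the z = 0.6 cross-section by about 40.50 mm².

part overhangs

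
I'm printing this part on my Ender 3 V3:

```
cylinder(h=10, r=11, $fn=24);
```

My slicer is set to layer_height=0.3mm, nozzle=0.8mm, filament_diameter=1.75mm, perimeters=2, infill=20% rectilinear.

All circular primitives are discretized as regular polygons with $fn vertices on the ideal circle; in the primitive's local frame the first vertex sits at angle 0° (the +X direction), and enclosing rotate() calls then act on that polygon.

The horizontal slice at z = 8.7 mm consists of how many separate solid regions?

At z = 8.7 mm: the cylinder: section is a regular 24-gon, circumradius r=11. The result has 1 disconnected region.

1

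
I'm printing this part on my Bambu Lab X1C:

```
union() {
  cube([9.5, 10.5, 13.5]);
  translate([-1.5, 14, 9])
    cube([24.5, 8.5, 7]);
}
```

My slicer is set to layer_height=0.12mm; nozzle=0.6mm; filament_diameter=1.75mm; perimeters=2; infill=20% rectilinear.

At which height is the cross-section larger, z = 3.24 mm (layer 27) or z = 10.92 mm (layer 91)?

Layer 27 (z = 3.24): the cube (footprint 9.5×10.5) is included at this height (area 99.75 mm²); the cube at (-1.5, 14) is not intersected at this z (z outside [9, 16]); Combining (union): only the 9.5×10.5 cube is present, so the union is just that shape — area = 99.75 mm². So its area = 99.75 mm². Layer 91 (z = 10.92): the 9.5×10.5 cube contributes its full rectangle (area 99.75 mm²); the cube at (-1.5, 14) is present — its section is the full 24.5×8.5 rectangle (area 208.25 mm²); Merging all regions: the 2 present regions are separate (no shared area or edge), so areas and boundary lengths simply add and each stays a separate island — area = 308.00 mm². So its area = 308.00 mm². Layer 91 is larger (308.00 vs 99.75 mm²).

layer 91 (z = 10.92 mm)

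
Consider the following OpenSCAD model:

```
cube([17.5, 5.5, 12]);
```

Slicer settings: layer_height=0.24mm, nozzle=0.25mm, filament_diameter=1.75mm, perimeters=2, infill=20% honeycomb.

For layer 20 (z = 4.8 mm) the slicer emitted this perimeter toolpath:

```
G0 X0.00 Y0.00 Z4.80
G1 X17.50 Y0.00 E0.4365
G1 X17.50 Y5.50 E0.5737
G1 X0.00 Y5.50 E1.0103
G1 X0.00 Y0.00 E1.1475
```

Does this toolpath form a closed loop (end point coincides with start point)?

Start point (G0): (0.00, 0.00). End point (last G1): the path returns to the start — closed.

yes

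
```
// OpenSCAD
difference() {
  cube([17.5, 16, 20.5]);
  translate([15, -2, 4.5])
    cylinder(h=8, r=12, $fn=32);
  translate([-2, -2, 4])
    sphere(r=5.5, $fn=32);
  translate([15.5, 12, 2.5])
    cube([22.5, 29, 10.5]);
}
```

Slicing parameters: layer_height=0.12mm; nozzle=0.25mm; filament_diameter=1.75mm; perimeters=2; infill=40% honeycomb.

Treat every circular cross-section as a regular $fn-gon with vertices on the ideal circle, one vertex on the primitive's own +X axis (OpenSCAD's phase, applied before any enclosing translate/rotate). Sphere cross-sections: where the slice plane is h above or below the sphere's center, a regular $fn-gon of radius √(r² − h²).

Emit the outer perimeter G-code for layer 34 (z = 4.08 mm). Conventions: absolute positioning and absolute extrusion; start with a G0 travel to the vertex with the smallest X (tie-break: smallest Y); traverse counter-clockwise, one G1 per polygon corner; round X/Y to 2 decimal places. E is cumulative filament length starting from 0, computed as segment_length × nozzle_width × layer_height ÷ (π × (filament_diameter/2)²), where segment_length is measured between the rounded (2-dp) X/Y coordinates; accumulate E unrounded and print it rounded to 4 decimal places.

G0 X0.00 Y3.11 Z4.08
G1 X0.10 Y3.08 E0.0013
G1 X1.06 Y2.57 E0.0149
G1 X1.89 Y1.89 E0.0282
G1 X2.57 Y1.06 E0.0416
G1 X3.08 Y0.10 E0.0552
G1 X3.11 Y0.00 E0.0565
G1 X17.50 Y0.00 E0.2360
G1 X17.50 Y12.00 E0.3856
G1 X15.50 Y12.00 E0.4106
G1 X15.50 Y16.00 E0.4605
G1 X0.00 Y16.00 E0.6538
G1 X0.00 Y3.11 E0.8146

At z = 4.08 mm: the 17.5×16 cube contributes its full rectangle; the cylinder at (15, -2) is not intersected at this z (z outside [4.5, 12.5]); the r=5.5 sphere at (-2, -2) slices to a regular 32-gon of circumradius 5.499 (√(r²−h²) with h=0.08 from center); the cube at (15.5, 12) (footprint 22.5×29) is included at this height; After the difference (first − rest): starting from the 17.5×16 cube, the r=5.5 sphere at (-2, -2) partially overlaps it — only the 6.17 mm² overlap (of its 94.40 mm²) is removed, clipping the outline; the 22.5×29 cube at (15.5, 12) partially overlaps it — only the 8.00 mm² overlap (of its 652.50 mm²) is removed, clipping the outline — 1 connected region. The outline is a single polygon with 12 vertices. Extrusion per mm of travel: 0.25 × 0.12 / (π × 0.875²) = 0.012473. Accumulating E over each segment gives final E = 0.8146.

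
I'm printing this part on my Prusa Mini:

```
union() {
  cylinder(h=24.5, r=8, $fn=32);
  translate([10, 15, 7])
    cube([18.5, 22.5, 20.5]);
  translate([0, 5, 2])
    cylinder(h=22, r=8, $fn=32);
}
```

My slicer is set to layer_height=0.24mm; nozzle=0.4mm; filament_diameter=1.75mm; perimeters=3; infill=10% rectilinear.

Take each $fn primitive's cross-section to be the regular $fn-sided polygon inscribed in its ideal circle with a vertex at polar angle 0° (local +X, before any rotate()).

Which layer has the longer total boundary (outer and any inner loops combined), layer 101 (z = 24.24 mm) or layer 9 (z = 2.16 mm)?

Layer 101 (z = 24.24): the r=8 cylinder gives a regular 32-gon of circumradius 8 (constant along its height) (perimeter = 2·32·8.000·sin(180°/32) = 50.18 mm); the 18.5×22.5 cube at (10, 15) contributes its full rectangle (perimeter 82.00 mm); the cylinder at (0, 5) is absent (z outside [2, 24]); Taking the union: the 2 present regions are separate (no shared area or edge), so areas and boundary lengths simply add and each stays a separate island — boundary = 132.18 mm. So its perimeter = 132.18 mm. Layer 9 (z = 2.16): the r=8 cylinder contributes a regular 32-gon of circumradius 8 (perimeter = 2·32·8.000·sin(180°/32) = 50.18 mm); the cube at (10, 15) is absent (z outside [7, 27.5]); the r=8 cylinder at (0, 5) gives a regular 32-gon of circumradius 8 (constant along its height) (perimeter = 2·32·8.000·sin(180°/32) = 50.18 mm); Taking the union: the regions partially overlap (shared area 121.37 mm²), so the edge portions inside another operand are dropped and the merged outline is re-measured after clipping — boundary = 60.38 mm. So its perimeter = 60.38 mm. Layer 101 is larger (132.18 vs 60.38 mm).

layer 101 (z = 24.24 mm)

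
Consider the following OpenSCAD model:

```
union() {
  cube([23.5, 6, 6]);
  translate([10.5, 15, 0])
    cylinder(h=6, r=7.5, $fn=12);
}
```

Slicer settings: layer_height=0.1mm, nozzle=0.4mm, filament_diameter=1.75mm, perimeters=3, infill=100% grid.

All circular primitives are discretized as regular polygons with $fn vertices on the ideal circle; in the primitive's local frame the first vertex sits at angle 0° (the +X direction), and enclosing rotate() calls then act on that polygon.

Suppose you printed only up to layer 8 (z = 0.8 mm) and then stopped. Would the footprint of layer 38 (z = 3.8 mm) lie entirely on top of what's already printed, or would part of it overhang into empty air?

Compare the two slices. At z = 0.8: the cube is present — its section is the full 23.5×6 rectangle (area 141.00 mm²); the r=7.5 cylinder at (10.5, 15) gives a regular 12-gon of circumradius 7.5 (constant along its height) (area = (12/2)·7.500²·sin(360°/12) = 168.75 mm²); Merging all regions: the 2 present regions are separate (no shared area or edge), so areas and boundary lengths simply add and each stays a separate island — area = 309.75 mm². At z = 3.8: the cube (footprint 23.5×6) is included at this height (area 141.00 mm²); the r=7.5 cylinder at (10.5, 15) contributes a regular 12-gon of circumradius 7.5 (area = (12/2)·7.500²·sin(360°/12) = 168.75 mm²); Taking the union: the 2 present regions are separate (no shared area or edge), so areas and boundary lengths simply add and each stays a separate island — area = 309.75 mm². Checking containment: the cross-section at z = 3.8 is a subset of the cross-section at z = 0.8.

entirely on top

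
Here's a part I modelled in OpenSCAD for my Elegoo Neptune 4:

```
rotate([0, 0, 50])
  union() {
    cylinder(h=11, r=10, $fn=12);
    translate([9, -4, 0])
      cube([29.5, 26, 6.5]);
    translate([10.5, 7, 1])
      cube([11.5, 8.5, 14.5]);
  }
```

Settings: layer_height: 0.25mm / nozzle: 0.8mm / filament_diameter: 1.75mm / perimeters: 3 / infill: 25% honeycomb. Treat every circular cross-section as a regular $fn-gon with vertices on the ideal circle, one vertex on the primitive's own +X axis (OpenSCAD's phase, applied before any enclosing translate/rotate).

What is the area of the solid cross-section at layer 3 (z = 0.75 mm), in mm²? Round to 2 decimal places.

At z = 0.75 mm: the cylinder: section is a regular 12-gon, circumradius r=10 (area = (12/2)·10.000²·sin(360°/12) = 300.00 mm²); the cube at (9, -4) is present — its section is the full 29.5×26 rectangle (area 767.00 mm²); the cube at (10.5, 7) is absent (z outside [1, 15.5]); Combining (union): the regions partially overlap — summed areas 1067.00 mm² minus the doubly-counted overlap 3.73 mm² gives 1063.27 mm² — area = 1063.27 mm²; (whole slice rotated 50° about Z — lengths, areas and connectivity unchanged). Overall, the cross-section is a single solid region. Net area = 1063.27 mm².

1063.27 mm²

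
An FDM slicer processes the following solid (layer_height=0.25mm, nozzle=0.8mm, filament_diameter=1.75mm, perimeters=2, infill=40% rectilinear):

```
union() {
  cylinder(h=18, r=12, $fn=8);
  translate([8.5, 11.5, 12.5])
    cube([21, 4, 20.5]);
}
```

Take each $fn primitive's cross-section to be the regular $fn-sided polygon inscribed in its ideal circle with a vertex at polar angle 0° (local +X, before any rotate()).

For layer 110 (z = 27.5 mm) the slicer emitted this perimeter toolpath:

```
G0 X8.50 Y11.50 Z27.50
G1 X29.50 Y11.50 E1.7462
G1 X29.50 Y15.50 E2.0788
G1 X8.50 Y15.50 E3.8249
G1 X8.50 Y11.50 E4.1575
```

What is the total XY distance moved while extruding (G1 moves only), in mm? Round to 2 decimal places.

50.00 mm

Sum the Euclidean lengths of each G1 segment: total = 50.00 mm.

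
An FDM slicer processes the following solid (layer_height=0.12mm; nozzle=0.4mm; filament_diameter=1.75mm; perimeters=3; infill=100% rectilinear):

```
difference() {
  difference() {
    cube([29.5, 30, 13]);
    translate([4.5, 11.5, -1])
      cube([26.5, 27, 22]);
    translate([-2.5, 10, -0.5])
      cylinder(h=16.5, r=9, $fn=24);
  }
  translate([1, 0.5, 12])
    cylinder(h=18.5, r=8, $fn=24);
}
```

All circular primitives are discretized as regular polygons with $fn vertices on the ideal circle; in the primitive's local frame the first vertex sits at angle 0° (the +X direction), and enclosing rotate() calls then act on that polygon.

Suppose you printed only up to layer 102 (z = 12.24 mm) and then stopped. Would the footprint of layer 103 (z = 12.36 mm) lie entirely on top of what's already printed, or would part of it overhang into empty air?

Compare the two slices. At z = 12.24: the cube is present — its section is the full 29.5×30 rectangle (area 885.00 mm²); the cube at (4.5, 11.5) (footprint 26.5×27) is included at this height (area 715.50 mm²); the r=9 cylinder at (-2.5, 10) contributes a regular 24-gon of circumradius 9 (area = (24/2)·9.000²·sin(360°/24) = 251.57 mm²); After the difference (first − rest): starting from the 29.5×30 cube (885.00 mm²), the 26.5×27 cube at (4.5, 11.5) partially overlaps it — only the 462.50 mm² overlap (of its 715.50 mm²) is removed, clipping the outline; the r=9 cylinder at (-2.5, 10) partially overlaps it — only the 77.06 mm² overlap (of its 251.57 mm²) is removed, clipping the outline — area = 345.44 mm²; the r=8 cylinder at (1, 0.5) contributes a regular 24-gon of circumradius 8 (area = (24/2)·8.000²·sin(360°/24) = 198.77 mm²); After the difference (first − rest): starting from that combined region (345.44 mm²), the r=8 cylinder at (1, 0.5) partially overlaps it — only the 34.21 mm² overlap (of its 198.77 mm²) is removed, clipping the outline — area = 311.23 mm². At z = 12.36: the cube is present — its section is the full 29.5×30 rectangle (area 885.00 mm²); the 26.5×27 cube at (4.5, 11.5) contributes its full rectangle (area 715.50 mm²); the r=9 cylinder at (-2.5, 10) contributes a regular 24-gon of circumradius 9 (area = (24/2)·9.000²·sin(360°/24) = 251.57 mm²); Subtracting the remaining from the first: starting from the 29.5×30 cube (885.00 mm²), the 26.5×27 cube at (4.5, 11.5) partially overlaps it — only the 462.50 mm² overlap (of its 715.50 mm²) is removed, clipping the outline; the r=9 cylinder at (-2.5, 10) partially overlaps it — only the 77.06 mm² overlap (of its 251.57 mm²) is removed, clipping the outline — area = 345.44 mm²; the r=8 cylinder at (1, 0.5) gives a regular 24-gon of circumradius 8 (constant along its height) (area = (24/2)·8.000²·sin(360°/24) = 198.77 mm²); Taking the first minus the rest: starting from that combined region (345.44 mm²), the r=8 cylinder at (1, 0.5) partially overlaps it — only the 34.21 mm² overlap (of its 198.77 mm²) is removed, clipping the outline — area = 311.23 mm². Checking containment: the cross-section at z = 12.36 is a subset of the cross-section at z = 12.24.

entirely on top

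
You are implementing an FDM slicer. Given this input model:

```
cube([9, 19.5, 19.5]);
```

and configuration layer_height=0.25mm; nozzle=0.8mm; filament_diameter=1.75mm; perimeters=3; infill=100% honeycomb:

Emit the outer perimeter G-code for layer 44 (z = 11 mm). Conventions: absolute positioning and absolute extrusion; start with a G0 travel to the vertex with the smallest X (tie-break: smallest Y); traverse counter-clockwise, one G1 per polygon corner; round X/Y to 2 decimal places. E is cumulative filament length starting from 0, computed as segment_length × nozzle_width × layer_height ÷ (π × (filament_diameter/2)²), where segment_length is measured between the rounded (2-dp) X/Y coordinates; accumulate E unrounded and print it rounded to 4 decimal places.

At z = 11 mm: the 9×19.5 cube contributes its full rectangle. The outline is a single polygon with 4 vertices. Extrusion per mm of travel: 0.8 × 0.25 / (π × 0.875²) = 0.083150. Accumulating E over each segment gives final E = 4.7396.

G0 X0.00 Y0.00 Z11.00
G1 X9.00 Y0.00 E0.7484
G1 X9.00 Y19.50 E2.3698
G1 X0.00 Y19.50 E3.1181
G1 X0.00 Y0.00 E4.7396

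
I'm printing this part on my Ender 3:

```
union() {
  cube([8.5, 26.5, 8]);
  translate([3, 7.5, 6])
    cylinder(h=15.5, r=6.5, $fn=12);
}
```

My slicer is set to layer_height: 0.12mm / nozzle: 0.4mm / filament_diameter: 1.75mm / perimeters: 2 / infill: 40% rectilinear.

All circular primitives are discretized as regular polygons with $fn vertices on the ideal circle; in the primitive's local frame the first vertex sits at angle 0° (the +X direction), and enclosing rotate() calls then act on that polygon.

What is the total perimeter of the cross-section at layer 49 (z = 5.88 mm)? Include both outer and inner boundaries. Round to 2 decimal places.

70.00 mm

At z = 5.88 mm: the cube is present — its section is the full 8.5×26.5 rectangle (perimeter 70.00 mm); the cylinder at (3, 7.5) is not intersected at this z (z outside [6, 21.5]); Merging all regions: only the 8.5×26.5 cube is present, so the union is just that shape — boundary = 70.00 mm. Overall, the cross-section is a single solid region. Total boundary length (outer) = 70.00 mm.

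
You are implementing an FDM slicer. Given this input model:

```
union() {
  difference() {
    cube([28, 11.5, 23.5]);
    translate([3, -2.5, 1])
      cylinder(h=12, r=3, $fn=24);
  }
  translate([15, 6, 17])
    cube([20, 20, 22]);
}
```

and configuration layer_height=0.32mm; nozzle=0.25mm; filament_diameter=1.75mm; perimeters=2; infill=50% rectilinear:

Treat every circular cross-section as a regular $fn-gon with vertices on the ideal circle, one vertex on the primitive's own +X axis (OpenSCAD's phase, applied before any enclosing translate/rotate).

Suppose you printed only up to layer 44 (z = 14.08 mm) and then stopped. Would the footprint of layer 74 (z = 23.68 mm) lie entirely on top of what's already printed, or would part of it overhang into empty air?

Compare the two slices. At z = 14.08: the cube is present — its section is the full 28×11.5 rectangle (area 322.00 mm²); the cylinder at (3, -2.5) is not intersected at this z (z outside [1, 13]); Taking the first minus the rest: none of the subtracted shapes is present at this height, so the 28×11.5 cube is unchanged — area = 322.00 mm²; the cube at (15, 6) does not reach this height (z outside [17, 39]); Merging all regions: only the result so far is present, so the union is just that shape — area = 322.00 mm². At z = 23.68: the cube is absent (z outside [0, 23.5]); the cylinder at (3, -2.5) is absent (z outside [1, 13]); After the difference (first − rest): the first operand is absent here, so nothing remains; the 20×20 cube at (15, 6) contributes its full rectangle (area 400.00 mm²); Combining (union): only the 20×20 cube at (15, 6) is present, so the union is just that shape — area = 400.00 mm². Checking containment: at z = 23.68 the cross-section extends beyond the z = 14.08 cross-section by about 328.50 mm².

part overhangs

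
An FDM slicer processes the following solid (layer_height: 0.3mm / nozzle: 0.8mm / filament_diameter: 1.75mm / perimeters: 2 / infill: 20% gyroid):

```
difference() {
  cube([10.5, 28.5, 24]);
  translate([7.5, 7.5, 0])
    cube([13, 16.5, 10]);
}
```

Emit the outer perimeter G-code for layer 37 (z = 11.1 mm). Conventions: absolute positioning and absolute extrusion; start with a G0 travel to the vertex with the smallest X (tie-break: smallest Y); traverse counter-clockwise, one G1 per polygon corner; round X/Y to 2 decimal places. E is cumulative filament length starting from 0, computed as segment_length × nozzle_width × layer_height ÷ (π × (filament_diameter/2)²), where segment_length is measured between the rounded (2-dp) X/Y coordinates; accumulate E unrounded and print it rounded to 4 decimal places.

At z = 11.1 mm: the cube (footprint 10.5×28.5) is included at this height; the cube at (7.5, 7.5) does not reach this height (z outside [0, 10]); Subtracting the remaining from the first: none of the subtracted shapes is present at this height, so the 10.5×28.5 cube is unchanged — 1 connected region. The outline is a single polygon with 4 vertices. Extrusion per mm of travel: 0.8 × 0.3 / (π × 0.875²) = 0.099780. Accumulating E over each segment gives final E = 7.7829.

G0 X0.00 Y0.00 Z11.10
G1 X10.50 Y0.00 E1.0477
G1 X10.50 Y28.50 E3.8914
G1 X0.00 Y28.50 E4.9391
G1 X0.00 Y0.00 E7.7829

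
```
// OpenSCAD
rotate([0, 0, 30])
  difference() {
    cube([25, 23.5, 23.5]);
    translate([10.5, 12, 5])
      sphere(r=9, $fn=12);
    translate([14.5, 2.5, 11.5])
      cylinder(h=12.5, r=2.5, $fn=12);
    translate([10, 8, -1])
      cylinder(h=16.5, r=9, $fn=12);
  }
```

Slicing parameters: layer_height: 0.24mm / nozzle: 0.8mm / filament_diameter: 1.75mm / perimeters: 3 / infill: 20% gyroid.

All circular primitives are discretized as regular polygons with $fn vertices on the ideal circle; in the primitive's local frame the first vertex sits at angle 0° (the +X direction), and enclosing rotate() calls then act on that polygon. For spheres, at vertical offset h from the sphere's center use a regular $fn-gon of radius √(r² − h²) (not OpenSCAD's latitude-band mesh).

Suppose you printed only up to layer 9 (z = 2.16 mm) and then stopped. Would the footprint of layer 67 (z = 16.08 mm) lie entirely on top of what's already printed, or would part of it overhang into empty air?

part overhangs

Compare the two slices. At z = 2.16: the cube (footprint 25×23.5) is included at this height (area 587.50 mm²); the sphere at (10.5, 12): section is a regular 12-gon, circumradius = √(r²−h²) = √(9²−2.84²) = 8.540 (area = (12/2)·8.540²·sin(360°/12) = 218.80 mm²); the cylinder at (14.5, 2.5) does not reach this height (z outside [11.5, 24]); the cylinder at (10, 8): section is a regular 12-gon, circumradius r=9 (area = (12/2)·9.000²·sin(360°/12) = 243.00 mm²); Subtracting the remaining from the first: starting from the 25×23.5 cube (587.50 mm²), the r=9 sphere at (10.5, 12) lies wholly inside it (removes its full 218.80 mm² and its 53.05 mm outline becomes a hole wall); the r=9 cylinder at (10, 8) partially overlaps it — only the 77.24 mm² overlap (of its 243.00 mm²) is removed, clipping the outline — area = 291.45 mm²; (rotated 30° about Z; rotation is an isometry so areas/perimeters/island counts are preserved). At z = 16.08: the 25×23.5 cube contributes its full rectangle (area 587.50 mm²); the sphere at (10.5, 12) is not intersected at this z (|z−center|=11.080 > r=9); the cylinder at (14.5, 2.5): section is a regular 12-gon, circumradius r=2.5 (area = (12/2)·2.500²·sin(360°/12) = 18.75 mm²); the cylinder at (10, 8) is not intersected at this z (z outside [-1, 15.5]); Taking the first minus the rest: starting from the 25×23.5 cube (587.50 mm²), the r=2.5 cylinder at (14.5, 2.5) lies inside it touching the edge (removes its full 18.75 mm²) — area = 568.75 mm²; (whole slice rotated 30° about Z — lengths, areas and connectivity unchanged). Checking containment: at z = 16.08 the cross-section extends beyond the z = 2.16 cross-section by about 279.41 mm².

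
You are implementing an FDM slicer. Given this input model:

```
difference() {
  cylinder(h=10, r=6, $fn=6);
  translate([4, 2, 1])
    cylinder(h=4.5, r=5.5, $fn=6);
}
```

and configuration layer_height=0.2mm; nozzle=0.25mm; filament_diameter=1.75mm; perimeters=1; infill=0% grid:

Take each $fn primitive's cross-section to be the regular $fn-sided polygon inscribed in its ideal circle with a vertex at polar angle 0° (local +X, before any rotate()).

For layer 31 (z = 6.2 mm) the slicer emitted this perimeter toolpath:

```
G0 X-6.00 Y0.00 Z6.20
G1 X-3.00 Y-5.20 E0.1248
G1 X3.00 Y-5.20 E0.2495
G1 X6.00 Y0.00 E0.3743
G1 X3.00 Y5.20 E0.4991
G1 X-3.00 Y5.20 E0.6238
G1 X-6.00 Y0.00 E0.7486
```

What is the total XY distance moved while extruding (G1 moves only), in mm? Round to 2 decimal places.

Sum the Euclidean lengths of each G1 segment: total = 36.01 mm.

36.01 mm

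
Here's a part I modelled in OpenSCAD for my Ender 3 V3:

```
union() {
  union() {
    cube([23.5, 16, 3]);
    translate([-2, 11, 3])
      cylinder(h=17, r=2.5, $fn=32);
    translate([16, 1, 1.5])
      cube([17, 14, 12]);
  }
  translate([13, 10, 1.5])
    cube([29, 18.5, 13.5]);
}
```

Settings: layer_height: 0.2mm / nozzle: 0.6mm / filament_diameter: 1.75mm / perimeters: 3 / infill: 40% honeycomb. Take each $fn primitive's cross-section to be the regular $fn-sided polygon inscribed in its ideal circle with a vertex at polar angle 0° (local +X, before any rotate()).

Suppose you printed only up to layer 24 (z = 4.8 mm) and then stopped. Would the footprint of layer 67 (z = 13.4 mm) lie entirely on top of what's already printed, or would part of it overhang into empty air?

Compare the two slices. At z = 4.8: the cube is not intersected at this z (z outside [0, 3]); the cylinder at (-2, 11): section is a regular 32-gon, circumradius r=2.5 (area = (32/2)·2.500²·sin(360°/32) = 19.51 mm²); the cube at (16, 1) is present — its section is the full 17×14 rectangle (area 238.00 mm²); Merging all regions: the 2 present regions are separate (no shared area or edge), so areas and boundary lengths simply add and each stays a separate island — area = 257.51 mm²; the cube at (13, 10) is present — its section is the full 29×18.5 rectangle (area 536.50 mm²); Combining (union): the regions partially overlap — summed areas 794.01 mm² minus the doubly-counted overlap 85.00 mm² gives 709.01 mm² — area = 709.01 mm². At z = 13.4: the cube is absent (z outside [0, 3]); the r=2.5 cylinder at (-2, 11) contributes a regular 32-gon of circumradius 2.5 (area = (32/2)·2.500²·sin(360°/32) = 19.51 mm²); the cube at (16, 1) (footprint 17×14) is included at this height (area 238.00 mm²); Combining (union): the 2 present regions are separate (no shared area or edge), so areas and boundary lengths simply add and each stays a separate island — area = 257.51 mm²; the 29×18.5 cube at (13, 10) contributes its full rectangle (area 536.50 mm²); Combining (union): the regions partially overlap — summed areas 794.01 mm² minus the doubly-counted overlap 85.00 mm² gives 709.01 mm² — area = 709.01 mm². Checking containment: the cross-section at z = 13.4 is a subset of the cross-section at z = 4.8.

entirely on top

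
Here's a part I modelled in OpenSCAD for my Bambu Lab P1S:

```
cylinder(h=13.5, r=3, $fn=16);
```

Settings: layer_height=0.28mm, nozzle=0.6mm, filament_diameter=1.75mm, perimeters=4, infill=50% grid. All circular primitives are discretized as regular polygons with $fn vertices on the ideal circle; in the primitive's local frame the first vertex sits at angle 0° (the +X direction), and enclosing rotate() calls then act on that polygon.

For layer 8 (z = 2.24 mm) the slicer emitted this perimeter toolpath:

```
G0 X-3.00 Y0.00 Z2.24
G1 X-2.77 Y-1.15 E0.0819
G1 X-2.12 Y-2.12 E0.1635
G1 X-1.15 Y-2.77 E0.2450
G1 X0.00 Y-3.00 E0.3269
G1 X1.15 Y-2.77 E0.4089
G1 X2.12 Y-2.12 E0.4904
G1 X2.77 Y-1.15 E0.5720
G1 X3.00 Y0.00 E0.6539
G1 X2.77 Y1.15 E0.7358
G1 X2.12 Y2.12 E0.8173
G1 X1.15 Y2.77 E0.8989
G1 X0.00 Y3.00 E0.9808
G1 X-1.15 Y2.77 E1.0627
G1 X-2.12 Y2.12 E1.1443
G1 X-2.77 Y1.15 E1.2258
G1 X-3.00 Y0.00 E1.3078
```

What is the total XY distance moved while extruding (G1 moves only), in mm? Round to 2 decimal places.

Sum the Euclidean lengths of each G1 segment: total = 18.72 mm.

18.72 mm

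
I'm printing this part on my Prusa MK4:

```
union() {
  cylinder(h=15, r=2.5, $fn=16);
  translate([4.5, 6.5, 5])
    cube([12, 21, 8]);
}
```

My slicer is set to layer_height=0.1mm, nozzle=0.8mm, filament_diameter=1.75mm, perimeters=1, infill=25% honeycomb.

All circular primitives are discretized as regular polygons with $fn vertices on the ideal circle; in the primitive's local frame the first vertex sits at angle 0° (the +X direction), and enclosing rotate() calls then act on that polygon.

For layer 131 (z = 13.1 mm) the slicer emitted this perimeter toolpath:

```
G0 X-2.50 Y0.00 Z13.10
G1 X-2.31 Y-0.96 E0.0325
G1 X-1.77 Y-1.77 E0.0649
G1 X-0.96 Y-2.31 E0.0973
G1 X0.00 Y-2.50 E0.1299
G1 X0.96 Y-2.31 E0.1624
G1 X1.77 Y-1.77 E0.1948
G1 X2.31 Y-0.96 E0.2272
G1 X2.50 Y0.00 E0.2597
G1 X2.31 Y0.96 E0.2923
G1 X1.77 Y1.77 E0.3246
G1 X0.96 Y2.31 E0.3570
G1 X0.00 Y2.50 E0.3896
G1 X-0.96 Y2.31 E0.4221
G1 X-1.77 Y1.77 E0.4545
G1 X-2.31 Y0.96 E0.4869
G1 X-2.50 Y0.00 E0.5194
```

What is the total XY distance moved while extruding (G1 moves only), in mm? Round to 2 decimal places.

15.62 mm

Sum the Euclidean lengths of each G1 segment: total = 15.62 mm.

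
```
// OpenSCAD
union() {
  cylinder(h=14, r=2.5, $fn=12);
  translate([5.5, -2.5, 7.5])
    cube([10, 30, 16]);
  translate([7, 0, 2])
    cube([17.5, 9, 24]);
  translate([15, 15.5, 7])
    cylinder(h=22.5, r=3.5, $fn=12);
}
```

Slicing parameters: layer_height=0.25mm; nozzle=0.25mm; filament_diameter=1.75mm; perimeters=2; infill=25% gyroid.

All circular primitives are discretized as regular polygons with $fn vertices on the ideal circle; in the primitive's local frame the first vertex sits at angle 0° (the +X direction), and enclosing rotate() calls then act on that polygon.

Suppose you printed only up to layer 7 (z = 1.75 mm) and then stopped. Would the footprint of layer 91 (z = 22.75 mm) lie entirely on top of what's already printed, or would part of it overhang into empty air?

Compare the two slices. At z = 1.75: the cylinder: section is a regular 12-gon, circumradius r=2.5 (area = (12/2)·2.500²·sin(360°/12) = 18.75 mm²); the cube at (5.5, -2.5) does not reach this height (z outside [7.5, 23.5]); the cube at (7, 0) does not reach this height (z outside [2, 26]); the cylinder at (15, 15.5) is not intersected at this z (z outside [7, 29.5]); Merging all regions: only the r=2.5 cylinder is present, so the union is just that shape — area = 18.75 mm². At z = 22.75: the cylinder is not intersected at this z (z outside [0, 14]); the 10×30 cube at (5.5, -2.5) contributes its full rectangle (area 300.00 mm²); the cube at (7, 0) is present — its section is the full 17.5×9 rectangle (area 157.50 mm²); the r=3.5 cylinder at (15, 15.5) gives a regular 12-gon of circumradius 3.5 (constant along its height) (area = (12/2)·3.500²·sin(360°/12) = 36.75 mm²); Taking the union: the regions partially overlap — summed areas 494.25 mm² minus the doubly-counted overlap 98.31 mm² gives 395.94 mm² — area = 395.94 mm². Checking containment: at z = 22.75 the cross-section extends beyond the z = 1.75 cross-section by about 395.94 mm².

part overhangs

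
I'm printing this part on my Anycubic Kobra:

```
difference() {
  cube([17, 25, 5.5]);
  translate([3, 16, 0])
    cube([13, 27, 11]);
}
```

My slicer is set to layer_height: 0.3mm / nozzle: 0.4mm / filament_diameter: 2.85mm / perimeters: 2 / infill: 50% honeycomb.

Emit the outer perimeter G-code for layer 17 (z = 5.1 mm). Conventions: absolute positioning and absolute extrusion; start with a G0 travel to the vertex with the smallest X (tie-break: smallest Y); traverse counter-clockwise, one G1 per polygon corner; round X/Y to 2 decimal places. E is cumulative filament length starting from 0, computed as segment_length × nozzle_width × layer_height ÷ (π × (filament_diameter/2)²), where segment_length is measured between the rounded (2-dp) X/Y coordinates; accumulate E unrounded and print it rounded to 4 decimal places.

At z = 5.1 mm: the cube (footprint 17×25) is included at this height; the cube at (3, 16) (footprint 13×27) is included at this height; After the difference (first − rest): starting from the 17×25 cube, the 13×27 cube at (3, 16) partially overlaps it — only the 117.00 mm² overlap (of its 351.00 mm²) is removed, clipping the outline — 1 connected region. The outline is a single polygon with 8 vertices. Extrusion per mm of travel: 0.4 × 0.3 / (π × 1.425²) = 0.018811. Accumulating E over each segment gives final E = 1.9187.

G0 X0.00 Y0.00 Z5.10
G1 X17.00 Y0.00 E0.3198
G1 X17.00 Y25.00 E0.7900
G1 X16.00 Y25.00 E0.8089
G1 X16.00 Y16.00 E0.9781
G1 X3.00 Y16.00 E1.2227
G1 X3.00 Y25.00 E1.3920
G1 X0.00 Y25.00 E1.4484
G1 X0.00 Y0.00 E1.9187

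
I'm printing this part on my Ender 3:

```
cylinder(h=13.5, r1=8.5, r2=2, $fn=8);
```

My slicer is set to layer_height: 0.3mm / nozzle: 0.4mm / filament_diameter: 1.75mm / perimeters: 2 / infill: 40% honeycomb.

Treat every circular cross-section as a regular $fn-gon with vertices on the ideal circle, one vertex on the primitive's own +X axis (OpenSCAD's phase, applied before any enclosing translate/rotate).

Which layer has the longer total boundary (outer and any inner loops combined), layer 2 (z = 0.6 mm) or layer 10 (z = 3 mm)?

Layer 2 (z = 0.6): the cone contributes a regular 8-gon of circumradius 8.211 (interpolated between r1=8.5 and r2=2 at t=0.044) (perimeter = 2·8·8.211·sin(180°/8) = 50.28 mm). So its perimeter = 50.28 mm. Layer 10 (z = 3): the cone: at t=0.222 of its height the radius interpolates to r₁+(r₂−r₁)t = 7.056, giving a regular 8-gon of that circumradius (perimeter = 2·8·7.056·sin(180°/8) = 43.20 mm). So its perimeter = 43.20 mm. Layer 2 is larger (50.28 vs 43.20 mm).

layer 2 (z = 0.6 mm)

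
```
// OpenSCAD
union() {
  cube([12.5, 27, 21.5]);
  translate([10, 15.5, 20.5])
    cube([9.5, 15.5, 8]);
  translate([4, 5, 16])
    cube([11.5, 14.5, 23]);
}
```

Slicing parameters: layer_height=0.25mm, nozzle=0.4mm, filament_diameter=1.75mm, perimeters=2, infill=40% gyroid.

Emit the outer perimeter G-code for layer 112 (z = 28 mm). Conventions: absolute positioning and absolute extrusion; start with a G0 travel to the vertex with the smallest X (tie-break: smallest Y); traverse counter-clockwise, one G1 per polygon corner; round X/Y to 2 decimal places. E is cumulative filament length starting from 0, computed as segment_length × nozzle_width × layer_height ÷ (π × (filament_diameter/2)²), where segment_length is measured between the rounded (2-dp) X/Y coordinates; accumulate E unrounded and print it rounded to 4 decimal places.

At z = 28 mm: the cube is absent (z outside [0, 21.5]); the cube at (10, 15.5) is present — its section is the full 9.5×15.5 rectangle; the cube at (4, 5) (footprint 11.5×14.5) is included at this height; Combining (union): the regions partially overlap (shared area 22.00 mm²), so overlapping operands fuse into one piece — 1 connected region. The outline is a single polygon with 8 vertices. Extrusion per mm of travel: 0.4 × 0.25 / (π × 0.875²) = 0.041575. Accumulating E over each segment gives final E = 3.4507.

G0 X4.00 Y5.00 Z28.00
G1 X15.50 Y5.00 E0.4781
G1 X15.50 Y15.50 E0.9147
G1 X19.50 Y15.50 E1.0810
G1 X19.50 Y31.00 E1.7254
G1 X10.00 Y31.00 E2.1203
G1 X10.00 Y19.50 E2.5984
G1 X4.00 Y19.50 E2.8479
G1 X4.00 Y5.00 E3.4507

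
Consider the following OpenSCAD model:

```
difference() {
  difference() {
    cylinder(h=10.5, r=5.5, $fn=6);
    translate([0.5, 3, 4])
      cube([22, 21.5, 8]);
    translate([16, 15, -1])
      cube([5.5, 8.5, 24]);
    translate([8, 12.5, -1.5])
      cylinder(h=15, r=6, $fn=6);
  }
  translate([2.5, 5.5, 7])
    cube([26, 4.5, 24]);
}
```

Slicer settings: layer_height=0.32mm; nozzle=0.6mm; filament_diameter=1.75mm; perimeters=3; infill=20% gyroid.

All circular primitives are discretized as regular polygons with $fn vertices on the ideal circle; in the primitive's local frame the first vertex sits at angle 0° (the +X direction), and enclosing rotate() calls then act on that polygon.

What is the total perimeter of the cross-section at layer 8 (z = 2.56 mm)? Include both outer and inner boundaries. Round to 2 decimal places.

At z = 2.56 mm: the r=5.5 cylinder contributes a regular 6-gon of circumradius 5.5 (perimeter = 2·6·5.500·sin(180°/6) = 33.00 mm); the cube at (0.5, 3) is absent (z outside [4, 12]); the 5.5×8.5 cube at (16, 15) contributes its full rectangle (perimeter 28.00 mm); the r=6 cylinder at (8, 12.5) contributes a regular 6-gon of circumradius 6 (perimeter = 2·6·6.000·sin(180°/6) = 36.00 mm); Subtracting the remaining from the first: starting from the r=5.5 cylinder, the 5.5×8.5 cube at (16, 15) misses the remaining region (no effect); the r=6 cylinder at (8, 12.5) misses the remaining region (no effect) — boundary = 33.00 mm; the cube at (2.5, 5.5) does not reach this height (z outside [7, 31]); Taking the first minus the rest: none of the subtracted shapes is present at this height, so the result so far is unchanged — boundary = 33.00 mm. Overall, the cross-section is a single solid region. Total boundary length (outer) = 33.00 mm.

33.00 mm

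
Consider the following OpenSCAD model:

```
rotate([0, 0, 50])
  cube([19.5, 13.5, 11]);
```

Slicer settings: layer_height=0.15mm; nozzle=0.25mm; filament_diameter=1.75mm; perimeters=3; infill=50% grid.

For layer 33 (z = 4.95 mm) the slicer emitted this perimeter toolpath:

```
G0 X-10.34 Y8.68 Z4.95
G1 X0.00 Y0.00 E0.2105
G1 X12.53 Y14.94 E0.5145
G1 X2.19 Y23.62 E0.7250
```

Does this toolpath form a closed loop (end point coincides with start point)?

no

Start point (G0): (-10.34, 8.68). End point (last G1): the path does not return to the start — open.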